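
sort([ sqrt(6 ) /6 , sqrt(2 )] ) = [sqrt(6 ) /6, sqrt(2 ) ]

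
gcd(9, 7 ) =1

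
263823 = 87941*3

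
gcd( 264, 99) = 33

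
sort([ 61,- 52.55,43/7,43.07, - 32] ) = [ - 52.55,-32,43/7,  43.07,61 ]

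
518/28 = 18+ 1/2 = 18.50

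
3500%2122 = 1378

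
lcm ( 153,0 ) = 0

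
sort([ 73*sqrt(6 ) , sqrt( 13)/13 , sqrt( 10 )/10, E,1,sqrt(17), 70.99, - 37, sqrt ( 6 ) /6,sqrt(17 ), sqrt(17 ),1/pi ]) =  [ - 37,  sqrt( 13)/13, sqrt( 10 ) /10, 1/pi, sqrt( 6 ) /6, 1,E , sqrt( 17), sqrt(17) , sqrt( 17 ),70.99,73 * sqrt( 6)]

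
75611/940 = 80  +  411/940 = 80.44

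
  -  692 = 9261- 9953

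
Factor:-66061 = -31^1*2131^1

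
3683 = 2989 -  - 694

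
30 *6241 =187230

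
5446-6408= - 962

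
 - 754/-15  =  754/15 =50.27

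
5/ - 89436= - 5/89436 =- 0.00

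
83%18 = 11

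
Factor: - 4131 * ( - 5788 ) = 23910228  =  2^2*3^5 * 17^1*1447^1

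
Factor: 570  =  2^1*3^1* 5^1 * 19^1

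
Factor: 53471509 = 7^1*13^1*587599^1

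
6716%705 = 371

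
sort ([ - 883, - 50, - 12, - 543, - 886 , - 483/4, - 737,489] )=[ - 886,  -  883, - 737, - 543, - 483/4 , - 50, - 12, 489] 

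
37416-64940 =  - 27524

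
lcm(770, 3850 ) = 3850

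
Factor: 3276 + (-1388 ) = 2^5*59^1 = 1888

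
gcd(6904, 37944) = 8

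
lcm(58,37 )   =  2146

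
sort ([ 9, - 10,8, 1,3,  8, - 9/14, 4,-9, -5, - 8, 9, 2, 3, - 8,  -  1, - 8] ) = [ - 10 , - 9, - 8, - 8, - 8,-5,-1,- 9/14, 1,  2,3,3, 4,8, 8,9, 9]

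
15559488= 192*81039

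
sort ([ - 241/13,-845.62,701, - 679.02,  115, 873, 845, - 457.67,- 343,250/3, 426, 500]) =[ - 845.62, - 679.02,- 457.67, - 343, - 241/13, 250/3, 115, 426, 500,  701,845, 873]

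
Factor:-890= - 2^1*5^1*89^1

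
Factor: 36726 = 2^1*3^1*6121^1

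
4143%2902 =1241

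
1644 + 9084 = 10728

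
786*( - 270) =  - 212220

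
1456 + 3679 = 5135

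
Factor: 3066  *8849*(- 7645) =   -  207416754930 = - 2^1*3^1*5^1*7^1*11^1* 73^1*139^1*8849^1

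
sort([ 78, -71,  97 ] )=[ - 71,  78, 97]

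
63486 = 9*7054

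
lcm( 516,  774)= 1548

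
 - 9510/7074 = -2 + 773/1179 = - 1.34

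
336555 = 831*405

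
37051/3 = 37051/3  =  12350.33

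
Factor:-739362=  - 2^1* 3^1*13^1 * 9479^1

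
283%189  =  94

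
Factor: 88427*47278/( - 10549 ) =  - 2^1* 137^( - 1 )*307^1*88427^1 = - 54294178/137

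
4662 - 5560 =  - 898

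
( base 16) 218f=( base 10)8591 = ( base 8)20617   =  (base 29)A67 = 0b10000110001111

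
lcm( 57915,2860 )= 231660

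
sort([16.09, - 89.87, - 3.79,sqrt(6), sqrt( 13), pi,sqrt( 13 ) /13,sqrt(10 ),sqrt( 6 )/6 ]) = [ - 89.87, - 3.79, sqrt( 13) /13,sqrt( 6 ) /6, sqrt( 6),pi, sqrt( 10 ), sqrt( 13), 16.09] 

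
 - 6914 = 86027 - 92941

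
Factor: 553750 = 2^1*5^4*443^1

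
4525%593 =374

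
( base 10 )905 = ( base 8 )1611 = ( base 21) 212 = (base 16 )389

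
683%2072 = 683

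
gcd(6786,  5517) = 9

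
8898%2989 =2920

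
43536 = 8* 5442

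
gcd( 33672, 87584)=184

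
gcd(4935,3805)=5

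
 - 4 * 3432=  - 13728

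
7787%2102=1481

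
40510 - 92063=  - 51553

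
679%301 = 77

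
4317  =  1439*3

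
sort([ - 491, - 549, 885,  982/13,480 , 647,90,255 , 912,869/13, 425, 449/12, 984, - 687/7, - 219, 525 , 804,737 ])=[ - 549,  -  491,-219, - 687/7, 449/12, 869/13, 982/13,90, 255,  425,480  ,  525, 647,737, 804, 885 , 912,984]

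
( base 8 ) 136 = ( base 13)73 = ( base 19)4I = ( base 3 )10111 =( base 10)94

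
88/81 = 88/81  =  1.09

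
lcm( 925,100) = 3700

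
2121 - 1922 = 199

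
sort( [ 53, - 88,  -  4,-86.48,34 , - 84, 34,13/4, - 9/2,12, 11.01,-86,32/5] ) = [ - 88 , - 86.48, - 86,  -  84, - 9/2, - 4,13/4, 32/5 , 11.01, 12,34,34,53 ] 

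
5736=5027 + 709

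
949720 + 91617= 1041337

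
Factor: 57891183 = 3^1*7^1*2756723^1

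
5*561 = 2805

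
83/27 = 3 + 2/27 =3.07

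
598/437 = 1+7/19 = 1.37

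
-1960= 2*(  -  980 )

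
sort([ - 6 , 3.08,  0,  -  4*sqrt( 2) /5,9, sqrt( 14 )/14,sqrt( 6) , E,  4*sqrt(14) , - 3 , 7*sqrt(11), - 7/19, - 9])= [- 9 ,- 6,-3,-4*sqrt ( 2 )/5 , - 7/19,  0,sqrt( 14 ) /14, sqrt( 6), E, 3.08,9 , 4*sqrt(14 ), 7*sqrt( 11 )]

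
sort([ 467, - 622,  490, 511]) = [-622,  467,490, 511] 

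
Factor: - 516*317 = - 2^2*3^1 * 43^1*317^1=- 163572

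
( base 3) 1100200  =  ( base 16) 3de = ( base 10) 990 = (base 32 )UU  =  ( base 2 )1111011110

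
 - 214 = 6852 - 7066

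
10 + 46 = 56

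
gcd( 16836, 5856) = 732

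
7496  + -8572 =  -1076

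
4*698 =2792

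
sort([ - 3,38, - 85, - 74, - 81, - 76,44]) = [  -  85 ,  -  81, - 76, - 74,-3, 38,44 ] 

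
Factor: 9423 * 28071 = 264513033 = 3^5*349^1*3119^1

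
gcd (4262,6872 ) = 2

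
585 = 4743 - 4158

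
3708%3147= 561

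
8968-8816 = 152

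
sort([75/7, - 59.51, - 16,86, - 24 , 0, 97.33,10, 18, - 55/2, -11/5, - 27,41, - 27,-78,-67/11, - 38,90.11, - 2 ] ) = [-78, - 59.51 , - 38, - 55/2, - 27 , - 27, - 24,-16, - 67/11 , - 11/5, - 2, 0 , 10, 75/7, 18 , 41, 86, 90.11,  97.33] 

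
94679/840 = 94679/840 = 112.71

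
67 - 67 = 0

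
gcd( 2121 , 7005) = 3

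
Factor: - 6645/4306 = - 2^(-1)*3^1*5^1* 443^1*2153^(- 1) 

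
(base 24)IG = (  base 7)1210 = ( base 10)448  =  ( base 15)1ed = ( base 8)700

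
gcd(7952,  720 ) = 16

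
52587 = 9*5843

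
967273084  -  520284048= 446989036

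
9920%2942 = 1094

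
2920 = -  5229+8149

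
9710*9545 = 92681950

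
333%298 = 35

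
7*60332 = 422324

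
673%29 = 6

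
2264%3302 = 2264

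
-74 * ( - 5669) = 419506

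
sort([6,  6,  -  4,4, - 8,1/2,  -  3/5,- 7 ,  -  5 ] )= [-8, - 7, - 5, - 4,-3/5 , 1/2,4,6,6 ] 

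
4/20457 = 4/20457  =  0.00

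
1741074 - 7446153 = - 5705079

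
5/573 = 5/573 = 0.01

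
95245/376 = 253 + 117/376 = 253.31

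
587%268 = 51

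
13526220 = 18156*745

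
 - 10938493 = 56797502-67735995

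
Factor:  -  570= - 2^1*3^1*5^1*19^1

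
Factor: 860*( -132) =-2^4*3^1 * 5^1*11^1 * 43^1 = - 113520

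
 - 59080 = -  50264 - 8816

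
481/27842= 481/27842 =0.02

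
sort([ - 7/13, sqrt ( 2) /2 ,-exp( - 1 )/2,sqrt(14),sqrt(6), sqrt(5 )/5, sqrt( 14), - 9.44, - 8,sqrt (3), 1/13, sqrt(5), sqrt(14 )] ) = [ - 9.44, - 8,- 7/13, - exp( - 1)/2, 1/13, sqrt( 5)/5,sqrt( 2 )/2, sqrt(3),sqrt( 5), sqrt( 6),sqrt( 14), sqrt(14), sqrt ( 14 ) ]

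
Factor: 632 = 2^3*79^1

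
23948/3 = 7982+2/3 = 7982.67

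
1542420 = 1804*855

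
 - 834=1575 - 2409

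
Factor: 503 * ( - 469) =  - 7^1*67^1*503^1 = - 235907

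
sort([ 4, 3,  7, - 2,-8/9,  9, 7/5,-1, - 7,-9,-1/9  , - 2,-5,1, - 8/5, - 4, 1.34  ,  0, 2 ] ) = [ - 9,-7,-5, - 4,-2, - 2 ,-8/5, - 1,  -  8/9, - 1/9, 0,  1,1.34, 7/5, 2, 3, 4 , 7, 9]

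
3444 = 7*492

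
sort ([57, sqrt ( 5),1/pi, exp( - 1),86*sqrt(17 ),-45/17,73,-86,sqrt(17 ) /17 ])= [ - 86, - 45/17, sqrt(17)/17, 1/pi,exp ( - 1),  sqrt(5),  57, 73,86*sqrt(17 ) ] 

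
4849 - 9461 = -4612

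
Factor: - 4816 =-2^4*7^1*43^1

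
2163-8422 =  - 6259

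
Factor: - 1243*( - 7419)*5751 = 53034669567 = 3^5*11^1*71^1* 113^1*2473^1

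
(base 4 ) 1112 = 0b1010110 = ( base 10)86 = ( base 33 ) 2k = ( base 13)68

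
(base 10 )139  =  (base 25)5e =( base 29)4N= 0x8b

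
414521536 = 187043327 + 227478209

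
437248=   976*448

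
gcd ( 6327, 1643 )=1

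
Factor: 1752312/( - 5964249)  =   - 584104/1988083=- 2^3*53^( -1 )*37511^( - 1)*73013^1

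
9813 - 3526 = 6287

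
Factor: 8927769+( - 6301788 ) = 3^1*875327^1 = 2625981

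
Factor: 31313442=2^1*3^1*23^1*103^1 * 2203^1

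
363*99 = 35937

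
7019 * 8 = 56152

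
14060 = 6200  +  7860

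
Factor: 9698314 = 2^1 *4849157^1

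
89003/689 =129 + 122/689= 129.18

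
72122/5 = 14424+2/5 = 14424.40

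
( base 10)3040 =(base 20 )7C0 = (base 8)5740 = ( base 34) 2le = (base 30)3BA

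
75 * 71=5325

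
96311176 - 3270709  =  93040467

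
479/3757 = 479/3757 =0.13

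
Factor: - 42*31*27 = -2^1*3^4*7^1 * 31^1=-35154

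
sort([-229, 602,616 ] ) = [ - 229, 602, 616] 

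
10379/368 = 10379/368 = 28.20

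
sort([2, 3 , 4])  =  [ 2,3,4]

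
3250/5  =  650 = 650.00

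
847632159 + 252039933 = 1099672092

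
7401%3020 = 1361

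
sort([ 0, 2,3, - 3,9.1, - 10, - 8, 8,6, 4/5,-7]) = [ - 10, - 8, - 7 ,  -  3, 0,4/5, 2, 3 , 6,  8, 9.1]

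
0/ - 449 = 0/1= - 0.00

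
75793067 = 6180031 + 69613036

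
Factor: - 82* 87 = -7134  =  - 2^1*3^1*29^1 * 41^1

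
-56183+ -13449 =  - 69632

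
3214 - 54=3160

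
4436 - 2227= 2209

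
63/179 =63/179 = 0.35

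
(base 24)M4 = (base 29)IA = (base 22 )124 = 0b1000010100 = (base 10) 532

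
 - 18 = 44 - 62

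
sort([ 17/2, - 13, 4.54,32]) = [ - 13,4.54, 17/2,32]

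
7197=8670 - 1473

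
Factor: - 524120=- 2^3*5^1*13103^1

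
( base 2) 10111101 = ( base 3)21000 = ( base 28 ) 6L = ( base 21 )90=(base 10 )189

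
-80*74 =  - 5920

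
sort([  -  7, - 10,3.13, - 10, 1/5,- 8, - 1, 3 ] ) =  [ - 10, - 10,-8,-7, - 1, 1/5, 3, 3.13]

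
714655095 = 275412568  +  439242527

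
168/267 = 56/89=0.63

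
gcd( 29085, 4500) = 15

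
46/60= 23/30 = 0.77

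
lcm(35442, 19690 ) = 177210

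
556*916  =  509296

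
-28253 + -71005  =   - 99258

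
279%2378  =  279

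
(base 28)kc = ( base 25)mm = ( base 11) 480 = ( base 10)572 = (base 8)1074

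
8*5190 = 41520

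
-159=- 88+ - 71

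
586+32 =618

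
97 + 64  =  161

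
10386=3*3462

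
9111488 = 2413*3776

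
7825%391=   5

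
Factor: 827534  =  2^1*59^1*7013^1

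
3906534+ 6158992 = 10065526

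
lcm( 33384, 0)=0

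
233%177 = 56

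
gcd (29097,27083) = 53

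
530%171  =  17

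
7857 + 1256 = 9113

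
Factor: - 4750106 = - 2^1*17^1*139709^1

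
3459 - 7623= - 4164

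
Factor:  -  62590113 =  - 3^2 *103^1*251^1*269^1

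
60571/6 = 60571/6 = 10095.17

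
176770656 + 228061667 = 404832323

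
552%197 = 158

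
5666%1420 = 1406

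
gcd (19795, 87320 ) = 185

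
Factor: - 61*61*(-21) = 78141= 3^1*7^1 * 61^2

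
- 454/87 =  - 6 + 68/87 = - 5.22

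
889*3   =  2667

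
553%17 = 9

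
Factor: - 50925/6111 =-3^( - 1 )*5^2 = - 25/3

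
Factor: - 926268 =  -  2^2*3^1*7^1*11027^1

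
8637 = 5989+2648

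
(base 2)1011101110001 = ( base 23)B7L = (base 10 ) 6001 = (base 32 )5rh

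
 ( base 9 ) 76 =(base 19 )3c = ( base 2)1000101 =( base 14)4D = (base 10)69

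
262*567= 148554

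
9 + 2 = 11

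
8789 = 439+8350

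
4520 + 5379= 9899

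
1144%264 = 88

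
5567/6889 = 5567/6889 = 0.81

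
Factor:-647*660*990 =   -  2^3*3^3*5^2*11^2* 647^1 = - 422749800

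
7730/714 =3865/357 = 10.83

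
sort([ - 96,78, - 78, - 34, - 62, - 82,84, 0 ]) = [  -  96, - 82, - 78,  -  62, - 34,0,  78 , 84] 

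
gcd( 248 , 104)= 8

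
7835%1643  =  1263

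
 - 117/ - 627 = 39/209 = 0.19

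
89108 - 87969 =1139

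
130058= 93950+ 36108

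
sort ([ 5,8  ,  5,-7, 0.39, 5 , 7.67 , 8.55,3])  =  [-7, 0.39, 3,5,5, 5,7.67, 8  ,  8.55 ] 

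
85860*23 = 1974780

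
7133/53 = 7133/53= 134.58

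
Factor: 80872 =2^3*11^1 * 919^1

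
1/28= 1/28=0.04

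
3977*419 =1666363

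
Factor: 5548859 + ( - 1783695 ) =2^2*13^1*61^1*1187^1   =  3765164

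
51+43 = 94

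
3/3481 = 3/3481 = 0.00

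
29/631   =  29/631  =  0.05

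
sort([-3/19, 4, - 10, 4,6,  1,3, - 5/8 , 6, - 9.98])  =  [-10,-9.98, - 5/8, - 3/19  ,  1,3, 4,4,6 , 6]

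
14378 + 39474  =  53852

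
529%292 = 237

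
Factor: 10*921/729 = 2^1 *3^( - 5)*5^1*307^1 = 3070/243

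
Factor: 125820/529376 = 2^(-3) *3^3 * 5^1*71^ ( - 1 ) = 135/568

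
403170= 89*4530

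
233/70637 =233/70637 = 0.00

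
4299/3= 1433= 1433.00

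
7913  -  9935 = -2022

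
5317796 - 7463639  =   - 2145843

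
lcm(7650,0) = 0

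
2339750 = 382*6125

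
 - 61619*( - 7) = 431333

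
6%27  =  6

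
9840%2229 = 924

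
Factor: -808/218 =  -404/109 = -2^2 *101^1*109^(-1) 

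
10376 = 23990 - 13614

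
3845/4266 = 3845/4266 = 0.90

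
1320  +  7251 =8571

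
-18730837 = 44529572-63260409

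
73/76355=73/76355 =0.00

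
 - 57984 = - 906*64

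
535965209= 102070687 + 433894522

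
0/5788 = 0 = 0.00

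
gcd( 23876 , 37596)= 4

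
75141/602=124 + 493/602  =  124.82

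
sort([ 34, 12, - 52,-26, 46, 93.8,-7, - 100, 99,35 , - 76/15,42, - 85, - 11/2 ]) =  [ - 100, - 85, - 52,  -  26, - 7 ,  -  11/2, - 76/15, 12, 34, 35 , 42, 46,93.8, 99]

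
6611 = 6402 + 209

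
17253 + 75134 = 92387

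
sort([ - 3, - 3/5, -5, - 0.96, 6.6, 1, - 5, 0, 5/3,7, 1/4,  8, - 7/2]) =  [-5, - 5,  -  7/2, - 3 , - 0.96,-3/5, 0, 1/4,  1, 5/3, 6.6 , 7, 8]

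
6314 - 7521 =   -  1207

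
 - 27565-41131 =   -  68696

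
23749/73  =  23749/73 = 325.33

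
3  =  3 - 0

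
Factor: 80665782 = 2^1 * 3^1*17^1*31^1* 97^1 * 263^1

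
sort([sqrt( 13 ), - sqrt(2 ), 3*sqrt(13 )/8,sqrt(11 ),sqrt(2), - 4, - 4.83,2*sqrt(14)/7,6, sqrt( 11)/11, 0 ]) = [-4.83, - 4 , - sqrt(2), 0,sqrt(11 )/11,  2*sqrt(14)/7, 3 * sqrt(13 )/8, sqrt(2), sqrt(11), sqrt ( 13), 6 ] 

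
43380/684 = 1205/19 = 63.42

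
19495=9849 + 9646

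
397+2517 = 2914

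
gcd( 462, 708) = 6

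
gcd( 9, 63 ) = 9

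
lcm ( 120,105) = 840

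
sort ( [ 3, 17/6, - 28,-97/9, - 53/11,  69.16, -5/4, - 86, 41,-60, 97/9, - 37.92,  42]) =[-86,-60, - 37.92, - 28, - 97/9, - 53/11 , - 5/4, 17/6, 3 , 97/9,  41,42,69.16]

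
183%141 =42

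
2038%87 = 37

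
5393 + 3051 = 8444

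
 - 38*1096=- 41648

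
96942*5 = 484710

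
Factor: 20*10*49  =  2^3*  5^2 * 7^2 = 9800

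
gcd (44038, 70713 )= 97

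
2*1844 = 3688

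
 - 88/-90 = 44/45 = 0.98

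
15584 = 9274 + 6310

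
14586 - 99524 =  - 84938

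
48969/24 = 16323/8 = 2040.38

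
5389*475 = 2559775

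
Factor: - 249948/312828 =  - 3^1 * 53^1* 199^( -1)= - 159/199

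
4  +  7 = 11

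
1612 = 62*26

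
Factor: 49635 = 3^2*5^1 * 1103^1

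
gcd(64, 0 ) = 64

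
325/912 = 325/912 = 0.36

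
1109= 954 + 155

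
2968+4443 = 7411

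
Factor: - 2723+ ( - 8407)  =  -2^1*3^1*5^1*7^1*53^1=-11130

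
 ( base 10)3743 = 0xe9f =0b111010011111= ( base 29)4D2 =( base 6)25155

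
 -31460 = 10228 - 41688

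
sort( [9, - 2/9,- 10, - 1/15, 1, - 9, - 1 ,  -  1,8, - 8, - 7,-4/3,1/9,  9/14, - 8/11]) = [ - 10, - 9, - 8,-7,  -  4/3,-1,-1,-8/11, - 2/9, - 1/15, 1/9,  9/14,  1, 8, 9]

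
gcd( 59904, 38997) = 9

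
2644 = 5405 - 2761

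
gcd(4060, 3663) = 1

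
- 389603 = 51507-441110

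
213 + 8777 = 8990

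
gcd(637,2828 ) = 7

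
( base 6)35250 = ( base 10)5070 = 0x13ce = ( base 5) 130240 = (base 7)20532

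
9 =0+9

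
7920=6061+1859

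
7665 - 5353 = 2312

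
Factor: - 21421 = - 31^1*691^1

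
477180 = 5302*90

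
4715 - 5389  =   - 674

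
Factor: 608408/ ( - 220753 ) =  - 2^3*13^( - 1)*59^1*1289^1*16981^( - 1 )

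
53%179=53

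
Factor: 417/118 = 2^( - 1)*3^1 *59^( - 1 )*139^1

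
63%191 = 63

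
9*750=6750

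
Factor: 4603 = 4603^1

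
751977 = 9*83553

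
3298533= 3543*931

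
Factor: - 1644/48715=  - 2^2*3^1*5^ ( - 1)*137^1*9743^( - 1)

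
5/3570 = 1/714 = 0.00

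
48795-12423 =36372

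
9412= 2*4706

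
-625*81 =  - 50625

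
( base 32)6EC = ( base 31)6R1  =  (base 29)7ol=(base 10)6604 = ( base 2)1100111001100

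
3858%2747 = 1111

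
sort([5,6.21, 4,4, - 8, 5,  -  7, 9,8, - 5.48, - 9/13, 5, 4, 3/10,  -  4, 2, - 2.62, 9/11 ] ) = [-8,- 7, - 5.48, - 4, - 2.62, - 9/13, 3/10,9/11, 2, 4, 4,  4,5,  5, 5, 6.21, 8, 9]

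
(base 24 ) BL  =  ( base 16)11D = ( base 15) 140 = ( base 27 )AF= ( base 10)285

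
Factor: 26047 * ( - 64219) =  - 7^1 * 61^2 *149^1*431^1= -  1672712293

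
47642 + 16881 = 64523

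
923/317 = 923/317 = 2.91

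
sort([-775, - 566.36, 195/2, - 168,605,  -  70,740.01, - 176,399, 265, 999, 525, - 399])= [ - 775 , - 566.36,  -  399,- 176, - 168, - 70, 195/2, 265, 399,525,605, 740.01 , 999 ] 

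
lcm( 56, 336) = 336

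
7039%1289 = 594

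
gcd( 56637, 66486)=21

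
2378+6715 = 9093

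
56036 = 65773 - 9737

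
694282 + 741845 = 1436127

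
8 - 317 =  - 309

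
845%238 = 131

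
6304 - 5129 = 1175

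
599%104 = 79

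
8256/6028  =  2064/1507 = 1.37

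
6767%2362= 2043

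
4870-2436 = 2434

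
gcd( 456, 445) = 1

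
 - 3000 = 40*( - 75)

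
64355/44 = 64355/44 =1462.61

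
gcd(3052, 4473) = 7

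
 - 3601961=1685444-5287405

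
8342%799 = 352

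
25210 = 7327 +17883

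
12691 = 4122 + 8569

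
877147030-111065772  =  766081258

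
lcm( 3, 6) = 6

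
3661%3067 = 594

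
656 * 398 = 261088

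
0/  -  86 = 0/1 = - 0.00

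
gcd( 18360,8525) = 5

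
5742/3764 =1 + 989/1882 = 1.53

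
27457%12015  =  3427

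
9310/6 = 4655/3 = 1551.67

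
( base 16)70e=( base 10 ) 1806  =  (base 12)1066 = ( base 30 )206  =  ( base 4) 130032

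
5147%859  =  852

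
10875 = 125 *87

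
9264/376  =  24 + 30/47 = 24.64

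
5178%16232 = 5178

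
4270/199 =21 + 91/199 =21.46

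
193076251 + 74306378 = 267382629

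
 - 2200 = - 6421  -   - 4221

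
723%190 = 153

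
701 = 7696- 6995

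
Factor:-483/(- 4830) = 2^(-1)*5^( - 1 )= 1/10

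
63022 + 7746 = 70768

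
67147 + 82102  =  149249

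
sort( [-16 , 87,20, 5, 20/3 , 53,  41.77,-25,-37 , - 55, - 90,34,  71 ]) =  [ - 90, - 55, - 37 ,- 25, - 16 , 5,20/3,20,34, 41.77,53,71, 87 ] 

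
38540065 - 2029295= 36510770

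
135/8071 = 135/8071 =0.02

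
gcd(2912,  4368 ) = 1456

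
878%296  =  286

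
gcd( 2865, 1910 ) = 955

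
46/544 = 23/272=0.08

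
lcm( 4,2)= 4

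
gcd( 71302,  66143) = 77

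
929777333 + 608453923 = 1538231256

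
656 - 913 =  - 257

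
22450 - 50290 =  - 27840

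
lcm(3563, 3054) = 21378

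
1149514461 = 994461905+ 155052556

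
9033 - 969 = 8064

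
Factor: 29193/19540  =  2^(-2 )*3^1*5^( - 1 )*37^1*263^1*977^(-1 ) 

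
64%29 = 6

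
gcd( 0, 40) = 40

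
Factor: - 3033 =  - 3^2*337^1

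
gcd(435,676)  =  1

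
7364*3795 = 27946380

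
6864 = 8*858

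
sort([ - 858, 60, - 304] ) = [-858, - 304,60]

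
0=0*1040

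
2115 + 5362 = 7477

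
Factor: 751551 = 3^1 * 479^1 * 523^1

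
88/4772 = 22/1193 = 0.02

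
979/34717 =979/34717 = 0.03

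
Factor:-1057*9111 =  -3^1*7^1*151^1*3037^1 =- 9630327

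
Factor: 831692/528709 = 2^2*207923^1*528709^( - 1)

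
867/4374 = 289/1458 = 0.20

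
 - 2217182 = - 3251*682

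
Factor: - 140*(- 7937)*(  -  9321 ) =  - 2^2 * 3^1*5^1*7^1*13^1*239^1*7937^1 = -  10357308780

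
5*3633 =18165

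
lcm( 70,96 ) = 3360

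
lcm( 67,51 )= 3417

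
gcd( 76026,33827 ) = 1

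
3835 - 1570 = 2265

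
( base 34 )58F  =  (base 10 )6067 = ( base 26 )8p9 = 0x17B3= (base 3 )22022201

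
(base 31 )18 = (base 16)27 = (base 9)43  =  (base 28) 1B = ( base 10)39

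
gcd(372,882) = 6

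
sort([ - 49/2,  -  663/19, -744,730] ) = [ - 744,  -  663/19, - 49/2,730] 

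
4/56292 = 1/14073=0.00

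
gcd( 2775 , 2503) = 1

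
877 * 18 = 15786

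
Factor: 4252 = 2^2*  1063^1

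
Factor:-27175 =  -5^2*1087^1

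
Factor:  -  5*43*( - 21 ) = 4515= 3^1*5^1 *7^1*43^1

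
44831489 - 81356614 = - 36525125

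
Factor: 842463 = 3^2*93607^1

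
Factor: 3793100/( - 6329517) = -2^2*  3^( - 1)*5^2*83^1*457^1 * 991^( - 1)*2129^(  -  1)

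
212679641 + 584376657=797056298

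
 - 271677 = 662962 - 934639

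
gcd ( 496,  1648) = 16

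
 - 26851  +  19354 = -7497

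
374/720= 187/360= 0.52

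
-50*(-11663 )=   583150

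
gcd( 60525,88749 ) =9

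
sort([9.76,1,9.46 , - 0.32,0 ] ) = [  -  0.32, 0,1,9.46,9.76]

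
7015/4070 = 1 +589/814  =  1.72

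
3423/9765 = 163/465=0.35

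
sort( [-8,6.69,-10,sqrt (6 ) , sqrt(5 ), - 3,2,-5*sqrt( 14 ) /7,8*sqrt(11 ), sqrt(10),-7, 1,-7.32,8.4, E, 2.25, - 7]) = [ - 10,-8 , - 7.32, - 7,-7,-3, - 5*sqrt(  14 ) /7,1, 2,sqrt(5),2.25,sqrt (6 ),E,sqrt( 10),6.69, 8.4,  8*sqrt ( 11)]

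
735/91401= 245/30467= 0.01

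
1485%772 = 713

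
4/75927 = 4/75927 = 0.00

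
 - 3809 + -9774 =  - 13583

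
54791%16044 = 6659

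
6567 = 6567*1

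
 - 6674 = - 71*94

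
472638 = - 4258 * ( - 111 )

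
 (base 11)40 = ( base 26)1i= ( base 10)44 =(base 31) 1d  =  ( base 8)54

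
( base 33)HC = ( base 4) 20331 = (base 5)4243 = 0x23d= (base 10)573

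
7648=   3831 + 3817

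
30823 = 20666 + 10157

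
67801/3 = 67801/3 = 22600.33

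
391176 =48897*8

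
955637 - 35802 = 919835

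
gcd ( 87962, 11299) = 1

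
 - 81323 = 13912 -95235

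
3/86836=3/86836 = 0.00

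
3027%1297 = 433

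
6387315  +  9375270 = 15762585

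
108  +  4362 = 4470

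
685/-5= - 137 + 0/1=- 137.00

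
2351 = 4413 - 2062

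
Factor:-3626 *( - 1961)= 7110586 = 2^1 * 7^2 * 37^2 *53^1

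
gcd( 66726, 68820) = 6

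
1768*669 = 1182792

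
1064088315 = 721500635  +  342587680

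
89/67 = 1 + 22/67= 1.33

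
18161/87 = 208  +  65/87 = 208.75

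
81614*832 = 67902848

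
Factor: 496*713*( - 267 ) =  - 2^4*3^1 * 23^1*31^2*89^1=-  94424016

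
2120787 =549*3863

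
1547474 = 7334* 211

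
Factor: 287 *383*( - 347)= - 7^1*41^1 * 347^1*383^1 = -38142587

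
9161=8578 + 583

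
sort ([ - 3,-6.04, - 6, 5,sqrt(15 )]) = [ - 6.04, - 6,-3,sqrt(15),5]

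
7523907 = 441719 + 7082188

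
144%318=144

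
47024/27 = 47024/27=1741.63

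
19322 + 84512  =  103834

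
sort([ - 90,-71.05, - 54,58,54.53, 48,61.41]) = [ - 90, - 71.05,  -  54,48, 54.53,  58,61.41 ] 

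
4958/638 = 7+246/319 = 7.77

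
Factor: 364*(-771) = -280644= -2^2*3^1*7^1*13^1*257^1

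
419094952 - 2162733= 416932219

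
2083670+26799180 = 28882850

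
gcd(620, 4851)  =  1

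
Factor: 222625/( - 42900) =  - 2^(- 2)*3^( - 1) * 5^1*11^( - 1)*137^1 = -  685/132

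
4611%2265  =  81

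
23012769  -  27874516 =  - 4861747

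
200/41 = 4 + 36/41  =  4.88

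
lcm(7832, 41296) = 454256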